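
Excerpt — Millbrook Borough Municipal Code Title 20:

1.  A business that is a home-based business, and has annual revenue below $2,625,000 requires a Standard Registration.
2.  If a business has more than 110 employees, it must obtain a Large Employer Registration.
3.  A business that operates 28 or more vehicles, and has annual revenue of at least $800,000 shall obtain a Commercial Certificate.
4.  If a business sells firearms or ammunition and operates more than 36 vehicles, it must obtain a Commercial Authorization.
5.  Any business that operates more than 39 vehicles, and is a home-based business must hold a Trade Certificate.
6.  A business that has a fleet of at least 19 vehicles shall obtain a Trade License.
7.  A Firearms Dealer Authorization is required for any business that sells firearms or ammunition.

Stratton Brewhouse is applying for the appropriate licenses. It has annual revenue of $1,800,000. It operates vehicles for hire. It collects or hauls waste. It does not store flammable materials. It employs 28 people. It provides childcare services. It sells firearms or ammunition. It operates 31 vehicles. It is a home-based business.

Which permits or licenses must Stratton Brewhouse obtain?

Commercial Certificate, Firearms Dealer Authorization, Standard Registration, Trade License

1. is a home-based business; revenue $1,800,000 < $2,625,000 → Standard Registration required.
2. employees 28 ≤ 110 → Large Employer Registration not required.
3. vehicles 31 ≥ 28; revenue $1,800,000 ≥ $800,000 → Commercial Certificate required.
4. sells firearms or ammunition; vehicles 31 ≤ 36 → Commercial Authorization not required.
5. vehicles 31 ≤ 39; is a home-based business → Trade Certificate not required.
6. vehicles 31 ≥ 19 → Trade License required.
7. sells firearms or ammunition → Firearms Dealer Authorization required.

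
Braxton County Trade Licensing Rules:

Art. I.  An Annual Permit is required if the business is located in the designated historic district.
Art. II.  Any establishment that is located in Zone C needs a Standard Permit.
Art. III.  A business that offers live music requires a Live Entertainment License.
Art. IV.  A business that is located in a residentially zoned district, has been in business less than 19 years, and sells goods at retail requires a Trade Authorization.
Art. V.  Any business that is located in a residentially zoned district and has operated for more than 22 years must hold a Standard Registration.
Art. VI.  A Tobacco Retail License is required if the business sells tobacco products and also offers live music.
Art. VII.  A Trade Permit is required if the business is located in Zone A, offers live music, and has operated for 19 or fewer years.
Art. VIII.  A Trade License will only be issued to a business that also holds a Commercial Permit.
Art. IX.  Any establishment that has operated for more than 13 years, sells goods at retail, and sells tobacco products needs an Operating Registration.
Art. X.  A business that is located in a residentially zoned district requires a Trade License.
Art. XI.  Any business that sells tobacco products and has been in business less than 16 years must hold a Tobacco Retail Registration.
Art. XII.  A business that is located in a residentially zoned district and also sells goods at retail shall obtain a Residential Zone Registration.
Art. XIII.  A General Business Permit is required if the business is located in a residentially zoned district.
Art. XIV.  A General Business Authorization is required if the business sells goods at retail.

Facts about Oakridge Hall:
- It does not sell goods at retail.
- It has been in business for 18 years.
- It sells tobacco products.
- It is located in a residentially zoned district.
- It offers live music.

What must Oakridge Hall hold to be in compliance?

Commercial Permit, General Business Permit, Live Entertainment License, Tobacco Retail License, Trade License

Art. I. is located in a residentially zoned district (not: is located in the designated historic district) → Annual Permit not required.
Art. II. is located in a residentially zoned district (not: is located in Zone C) → Standard Permit not required.
Art. III. offers live music → Live Entertainment License required.
Art. IV. is located in a residentially zoned district; years in business 18 < 19; does not sell goods at retail → Trade Authorization not required.
Art. V. is located in a residentially zoned district; years in business 18 ≤ 22 → Standard Registration not required.
Art. VI. sells tobacco products; offers live music → Tobacco Retail License required.
Art. VII. is located in a residentially zoned district (not: is located in Zone A); offers live music; years in business 18 ≤ 19 → Trade Permit not required.
Art. VIII. Trade License is required → Commercial Permit also required.
Art. IX. years in business 18 > 13; does not sell goods at retail; sells tobacco products → Operating Registration not required.
Art. X. is located in a residentially zoned district → Trade License required.
Art. XI. sells tobacco products; years in business 18 ≥ 16 → Tobacco Retail Registration not required.
Art. XII. is located in a residentially zoned district; does not sell goods at retail → Residential Zone Registration not required.
Art. XIII. is located in a residentially zoned district → General Business Permit required.
Art. XIV. does not sell goods at retail → General Business Authorization not required.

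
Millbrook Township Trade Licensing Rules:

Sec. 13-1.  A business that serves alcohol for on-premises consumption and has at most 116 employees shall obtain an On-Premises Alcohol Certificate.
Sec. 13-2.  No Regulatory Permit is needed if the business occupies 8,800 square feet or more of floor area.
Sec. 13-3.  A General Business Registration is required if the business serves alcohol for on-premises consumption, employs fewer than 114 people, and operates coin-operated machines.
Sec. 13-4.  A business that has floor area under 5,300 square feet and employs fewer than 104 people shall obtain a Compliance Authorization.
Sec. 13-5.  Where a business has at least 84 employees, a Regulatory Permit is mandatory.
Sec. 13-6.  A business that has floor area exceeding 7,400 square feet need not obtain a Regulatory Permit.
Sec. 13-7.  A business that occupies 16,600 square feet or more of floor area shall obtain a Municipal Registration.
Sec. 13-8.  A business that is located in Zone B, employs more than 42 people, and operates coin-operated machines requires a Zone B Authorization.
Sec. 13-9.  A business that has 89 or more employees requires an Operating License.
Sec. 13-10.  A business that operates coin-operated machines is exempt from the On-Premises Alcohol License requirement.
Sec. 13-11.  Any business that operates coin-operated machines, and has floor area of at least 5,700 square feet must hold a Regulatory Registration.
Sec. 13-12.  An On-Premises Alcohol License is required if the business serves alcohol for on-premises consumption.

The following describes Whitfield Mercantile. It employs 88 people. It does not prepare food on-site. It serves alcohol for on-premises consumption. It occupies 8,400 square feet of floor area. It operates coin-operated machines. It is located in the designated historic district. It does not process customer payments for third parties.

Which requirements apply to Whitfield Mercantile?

General Business Registration, On-Premises Alcohol Certificate, Regulatory Registration

Sec. 13-1. serves alcohol for on-premises consumption; employees 88 ≤ 116 → On-Premises Alcohol Certificate required.
Sec. 13-2. floor area 8,400 square feet < 8,800 square feet → Regulatory Permit exemption does not apply.
Sec. 13-3. serves alcohol for on-premises consumption; employees 88 < 114; operates coin-operated machines → General Business Registration required.
Sec. 13-4. floor area 8,400 square feet ≥ 5,300 square feet; employees 88 < 104 → Compliance Authorization not required.
Sec. 13-5. employees 88 ≥ 84 → Regulatory Permit required.
Sec. 13-6. floor area 8,400 square feet > 7,400 square feet → exempt from Regulatory Permit.
Sec. 13-7. floor area 8,400 square feet < 16,600 square feet → Municipal Registration not required.
Sec. 13-8. is located in the designated historic district (not: is located in Zone B); employees 88 > 42; operates coin-operated machines → Zone B Authorization not required.
Sec. 13-9. employees 88 < 89 → Operating License not required.
Sec. 13-10. operates coin-operated machines → exempt from On-Premises Alcohol License.
Sec. 13-11. operates coin-operated machines; floor area 8,400 square feet ≥ 5,700 square feet → Regulatory Registration required.
Sec. 13-12. serves alcohol for on-premises consumption → On-Premises Alcohol License required.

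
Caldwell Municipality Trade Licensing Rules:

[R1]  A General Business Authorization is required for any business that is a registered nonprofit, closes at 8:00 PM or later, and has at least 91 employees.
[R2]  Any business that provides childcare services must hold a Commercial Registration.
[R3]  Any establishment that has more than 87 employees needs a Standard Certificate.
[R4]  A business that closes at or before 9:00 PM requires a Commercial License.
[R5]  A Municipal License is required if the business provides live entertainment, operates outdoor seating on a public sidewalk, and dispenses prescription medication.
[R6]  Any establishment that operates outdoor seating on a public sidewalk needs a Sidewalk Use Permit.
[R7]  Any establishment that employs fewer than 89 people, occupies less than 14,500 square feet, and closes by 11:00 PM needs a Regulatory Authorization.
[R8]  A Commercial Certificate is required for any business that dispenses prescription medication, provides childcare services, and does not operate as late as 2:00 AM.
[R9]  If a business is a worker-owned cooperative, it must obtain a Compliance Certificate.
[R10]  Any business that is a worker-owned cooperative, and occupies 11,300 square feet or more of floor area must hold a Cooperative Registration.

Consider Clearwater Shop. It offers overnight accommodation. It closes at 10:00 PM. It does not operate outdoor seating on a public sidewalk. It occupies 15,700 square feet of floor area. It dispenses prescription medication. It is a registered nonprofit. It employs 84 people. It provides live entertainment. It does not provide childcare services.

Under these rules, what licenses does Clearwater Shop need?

[R1] is a registered nonprofit; closes 10:00 PM, after 8:00 PM; employees 84 < 91 → General Business Authorization not required.
[R2] does not provide childcare services → Commercial Registration not required.
[R3] employees 84 ≤ 87 → Standard Certificate not required.
[R4] closes 10:00 PM, after 9:00 PM → Commercial License not required.
[R5] provides live entertainment; does not operate outdoor seating on a public sidewalk; dispenses prescription medication → Municipal License not required.
[R6] does not operate outdoor seating on a public sidewalk → Sidewalk Use Permit not required.
[R7] employees 84 < 89; floor area 15,700 square feet ≥ 14,500 square feet; closes 10:00 PM, at/before 11:00 PM → Regulatory Authorization not required.
[R8] dispenses prescription medication; does not provide childcare services; closes 10:00 PM, at/before 2:00 AM → Commercial Certificate not required.
[R9] is a registered nonprofit (not: is a worker-owned cooperative) → Compliance Certificate not required.
[R10] is a registered nonprofit (not: is a worker-owned cooperative); floor area 15,700 square feet ≥ 11,300 square feet → Cooperative Registration not required.

None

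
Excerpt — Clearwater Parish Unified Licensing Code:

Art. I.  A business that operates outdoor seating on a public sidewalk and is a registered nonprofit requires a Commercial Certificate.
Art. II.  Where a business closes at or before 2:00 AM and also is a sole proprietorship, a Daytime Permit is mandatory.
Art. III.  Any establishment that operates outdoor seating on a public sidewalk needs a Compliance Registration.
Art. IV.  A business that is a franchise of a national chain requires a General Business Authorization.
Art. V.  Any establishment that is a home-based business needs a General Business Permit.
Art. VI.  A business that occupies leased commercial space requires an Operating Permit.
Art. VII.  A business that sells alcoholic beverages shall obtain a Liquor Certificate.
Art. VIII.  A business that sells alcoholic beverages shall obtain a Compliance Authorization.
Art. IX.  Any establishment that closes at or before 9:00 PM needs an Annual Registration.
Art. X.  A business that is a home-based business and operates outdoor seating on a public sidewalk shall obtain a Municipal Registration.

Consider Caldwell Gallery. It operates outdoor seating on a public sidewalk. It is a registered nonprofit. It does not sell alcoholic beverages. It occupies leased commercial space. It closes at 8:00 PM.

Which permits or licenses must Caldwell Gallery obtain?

Art. I. operates outdoor seating on a public sidewalk; is a registered nonprofit → Commercial Certificate required.
Art. II. closes 8:00 PM, at/before 2:00 AM; is a registered nonprofit (not: is a sole proprietorship) → Daytime Permit not required.
Art. III. operates outdoor seating on a public sidewalk → Compliance Registration required.
Art. IV. is a registered nonprofit (not: is a franchise of a national chain) → General Business Authorization not required.
Art. V. occupies leased commercial space (not: is a home-based business) → General Business Permit not required.
Art. VI. occupies leased commercial space → Operating Permit required.
Art. VII. does not sell alcoholic beverages → Liquor Certificate not required.
Art. VIII. does not sell alcoholic beverages → Compliance Authorization not required.
Art. IX. closes 8:00 PM, at/before 9:00 PM → Annual Registration required.
Art. X. occupies leased commercial space (not: is a home-based business); operates outdoor seating on a public sidewalk → Municipal Registration not required.

Annual Registration, Commercial Certificate, Compliance Registration, Operating Permit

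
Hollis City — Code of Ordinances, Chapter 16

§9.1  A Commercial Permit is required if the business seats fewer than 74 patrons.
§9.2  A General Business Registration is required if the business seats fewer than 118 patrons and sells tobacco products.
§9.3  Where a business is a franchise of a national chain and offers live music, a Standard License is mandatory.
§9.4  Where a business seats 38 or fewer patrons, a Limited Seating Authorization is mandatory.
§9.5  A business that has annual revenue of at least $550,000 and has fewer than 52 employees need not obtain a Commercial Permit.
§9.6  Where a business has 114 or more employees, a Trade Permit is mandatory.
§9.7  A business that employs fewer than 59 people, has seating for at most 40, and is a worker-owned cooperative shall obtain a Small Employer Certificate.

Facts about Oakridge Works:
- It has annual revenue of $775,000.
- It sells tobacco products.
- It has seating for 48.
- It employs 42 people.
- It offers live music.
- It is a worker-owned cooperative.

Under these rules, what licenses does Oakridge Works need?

§9.1 seating 48 < 74 → Commercial Permit required.
§9.2 seating 48 < 118; sells tobacco products → General Business Registration required.
§9.3 is a worker-owned cooperative (not: is a franchise of a national chain); offers live music → Standard License not required.
§9.4 seating 48 > 38 → Limited Seating Authorization not required.
§9.5 revenue $775,000 ≥ $550,000; employees 42 < 52 → exempt from Commercial Permit.
§9.6 employees 42 < 114 → Trade Permit not required.
§9.7 employees 42 < 59; seating 48 > 40; is a worker-owned cooperative → Small Employer Certificate not required.

General Business Registration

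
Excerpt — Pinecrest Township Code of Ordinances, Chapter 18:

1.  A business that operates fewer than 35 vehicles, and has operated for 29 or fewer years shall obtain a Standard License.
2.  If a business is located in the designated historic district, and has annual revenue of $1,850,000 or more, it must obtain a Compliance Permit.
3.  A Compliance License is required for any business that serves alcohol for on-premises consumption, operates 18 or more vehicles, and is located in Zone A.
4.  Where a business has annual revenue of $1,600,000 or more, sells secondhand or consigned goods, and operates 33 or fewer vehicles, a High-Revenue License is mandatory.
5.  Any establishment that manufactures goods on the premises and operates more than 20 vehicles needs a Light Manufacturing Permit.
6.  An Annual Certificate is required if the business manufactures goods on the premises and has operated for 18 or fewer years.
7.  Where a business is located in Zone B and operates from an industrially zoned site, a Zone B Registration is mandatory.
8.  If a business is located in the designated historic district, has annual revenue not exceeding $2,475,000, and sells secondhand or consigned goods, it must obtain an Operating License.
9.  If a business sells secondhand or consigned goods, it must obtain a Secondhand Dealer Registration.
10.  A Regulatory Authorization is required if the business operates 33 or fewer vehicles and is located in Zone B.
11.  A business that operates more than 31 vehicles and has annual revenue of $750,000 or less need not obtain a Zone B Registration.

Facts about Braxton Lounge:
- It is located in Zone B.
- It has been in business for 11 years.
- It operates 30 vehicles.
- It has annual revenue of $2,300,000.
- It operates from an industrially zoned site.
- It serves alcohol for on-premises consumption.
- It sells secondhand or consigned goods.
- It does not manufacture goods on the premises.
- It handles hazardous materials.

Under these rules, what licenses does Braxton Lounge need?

High-Revenue License, Regulatory Authorization, Secondhand Dealer Registration, Standard License, Zone B Registration

1. vehicles 30 < 35; years in business 11 ≤ 29 → Standard License required.
2. is located in Zone B (not: is located in the designated historic district); revenue $2,300,000 ≥ $1,850,000 → Compliance Permit not required.
3. serves alcohol for on-premises consumption; vehicles 30 ≥ 18; is located in Zone B (not: is located in Zone A) → Compliance License not required.
4. revenue $2,300,000 ≥ $1,600,000; sells secondhand or consigned goods; vehicles 30 ≤ 33 → High-Revenue License required.
5. does not manufacture goods on the premises; vehicles 30 > 20 → Light Manufacturing Permit not required.
6. does not manufacture goods on the premises; years in business 11 ≤ 18 → Annual Certificate not required.
7. is located in Zone B; operates from an industrially zoned site → Zone B Registration required.
8. is located in Zone B (not: is located in the designated historic district); revenue $2,300,000 ≤ $2,475,000; sells secondhand or consigned goods → Operating License not required.
9. sells secondhand or consigned goods → Secondhand Dealer Registration required.
10. vehicles 30 ≤ 33; is located in Zone B → Regulatory Authorization required.
11. vehicles 30 ≤ 31; revenue $2,300,000 > $750,000 → Zone B Registration exemption does not apply.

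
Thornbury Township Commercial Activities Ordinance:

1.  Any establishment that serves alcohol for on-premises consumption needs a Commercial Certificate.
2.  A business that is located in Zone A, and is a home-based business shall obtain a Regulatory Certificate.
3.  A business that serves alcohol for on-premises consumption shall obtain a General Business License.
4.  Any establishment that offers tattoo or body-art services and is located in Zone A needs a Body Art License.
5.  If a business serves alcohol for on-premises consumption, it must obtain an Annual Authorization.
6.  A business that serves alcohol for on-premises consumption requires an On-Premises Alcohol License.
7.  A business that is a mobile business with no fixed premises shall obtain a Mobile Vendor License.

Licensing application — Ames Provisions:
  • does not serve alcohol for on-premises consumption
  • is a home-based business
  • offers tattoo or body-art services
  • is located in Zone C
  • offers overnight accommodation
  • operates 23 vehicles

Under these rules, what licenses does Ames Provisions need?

None

1. does not serve alcohol for on-premises consumption → Commercial Certificate not required.
2. is located in Zone C (not: is located in Zone A); is a home-based business → Regulatory Certificate not required.
3. does not serve alcohol for on-premises consumption → General Business License not required.
4. offers tattoo or body-art services; is located in Zone C (not: is located in Zone A) → Body Art License not required.
5. does not serve alcohol for on-premises consumption → Annual Authorization not required.
6. does not serve alcohol for on-premises consumption → On-Premises Alcohol License not required.
7. is a home-based business (not: is a mobile business with no fixed premises) → Mobile Vendor License not required.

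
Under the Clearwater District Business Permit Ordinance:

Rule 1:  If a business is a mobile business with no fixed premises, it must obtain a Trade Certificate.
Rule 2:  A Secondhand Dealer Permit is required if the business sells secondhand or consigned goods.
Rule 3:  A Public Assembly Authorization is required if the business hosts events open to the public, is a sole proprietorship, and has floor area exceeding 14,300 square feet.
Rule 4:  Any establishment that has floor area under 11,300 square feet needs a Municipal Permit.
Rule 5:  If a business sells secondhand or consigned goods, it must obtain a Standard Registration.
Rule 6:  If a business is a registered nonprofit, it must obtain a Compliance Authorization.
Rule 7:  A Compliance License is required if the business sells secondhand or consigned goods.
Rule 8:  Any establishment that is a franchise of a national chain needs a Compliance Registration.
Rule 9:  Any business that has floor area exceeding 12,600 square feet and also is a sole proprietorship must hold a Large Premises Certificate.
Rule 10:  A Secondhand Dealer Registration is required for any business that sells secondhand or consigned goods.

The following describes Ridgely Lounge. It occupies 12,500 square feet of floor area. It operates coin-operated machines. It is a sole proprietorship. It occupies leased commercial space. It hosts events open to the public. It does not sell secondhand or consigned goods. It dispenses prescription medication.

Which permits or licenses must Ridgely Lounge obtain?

Rule 1: occupies leased commercial space (not: is a mobile business with no fixed premises) → Trade Certificate not required.
Rule 2: does not sell secondhand or consigned goods → Secondhand Dealer Permit not required.
Rule 3: hosts events open to the public; is a sole proprietorship; floor area 12,500 square feet ≤ 14,300 square feet → Public Assembly Authorization not required.
Rule 4: floor area 12,500 square feet ≥ 11,300 square feet → Municipal Permit not required.
Rule 5: does not sell secondhand or consigned goods → Standard Registration not required.
Rule 6: is a sole proprietorship (not: is a registered nonprofit) → Compliance Authorization not required.
Rule 7: does not sell secondhand or consigned goods → Compliance License not required.
Rule 8: is a sole proprietorship (not: is a franchise of a national chain) → Compliance Registration not required.
Rule 9: floor area 12,500 square feet ≤ 12,600 square feet; is a sole proprietorship → Large Premises Certificate not required.
Rule 10: does not sell secondhand or consigned goods → Secondhand Dealer Registration not required.

None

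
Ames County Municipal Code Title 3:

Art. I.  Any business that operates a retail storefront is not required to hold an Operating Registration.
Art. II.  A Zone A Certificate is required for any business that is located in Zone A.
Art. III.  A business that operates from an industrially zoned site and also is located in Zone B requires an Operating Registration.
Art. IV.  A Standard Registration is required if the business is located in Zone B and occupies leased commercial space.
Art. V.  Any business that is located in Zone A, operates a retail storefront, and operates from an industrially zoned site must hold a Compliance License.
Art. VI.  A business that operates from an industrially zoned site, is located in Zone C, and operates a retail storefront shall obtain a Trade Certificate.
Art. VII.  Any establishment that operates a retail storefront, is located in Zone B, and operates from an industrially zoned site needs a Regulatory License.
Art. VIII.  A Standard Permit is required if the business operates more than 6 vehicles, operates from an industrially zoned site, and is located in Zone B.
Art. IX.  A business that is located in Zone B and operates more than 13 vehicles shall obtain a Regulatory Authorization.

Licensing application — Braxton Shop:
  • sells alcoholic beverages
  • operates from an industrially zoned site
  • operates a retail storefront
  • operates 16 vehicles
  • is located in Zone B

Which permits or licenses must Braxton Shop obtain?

Art. I. operates a retail storefront → exempt from Operating Registration.
Art. II. is located in Zone B (not: is located in Zone A) → Zone A Certificate not required.
Art. III. operates from an industrially zoned site; is located in Zone B → Operating Registration required.
Art. IV. is located in Zone B; operates from an industrially zoned site (not: occupies leased commercial space) → Standard Registration not required.
Art. V. is located in Zone B (not: is located in Zone A); operates a retail storefront; operates from an industrially zoned site → Compliance License not required.
Art. VI. operates from an industrially zoned site; is located in Zone B (not: is located in Zone C); operates a retail storefront → Trade Certificate not required.
Art. VII. operates a retail storefront; is located in Zone B; operates from an industrially zoned site → Regulatory License required.
Art. VIII. vehicles 16 > 6; operates from an industrially zoned site; is located in Zone B → Standard Permit required.
Art. IX. is located in Zone B; vehicles 16 > 13 → Regulatory Authorization required.

Regulatory Authorization, Regulatory License, Standard Permit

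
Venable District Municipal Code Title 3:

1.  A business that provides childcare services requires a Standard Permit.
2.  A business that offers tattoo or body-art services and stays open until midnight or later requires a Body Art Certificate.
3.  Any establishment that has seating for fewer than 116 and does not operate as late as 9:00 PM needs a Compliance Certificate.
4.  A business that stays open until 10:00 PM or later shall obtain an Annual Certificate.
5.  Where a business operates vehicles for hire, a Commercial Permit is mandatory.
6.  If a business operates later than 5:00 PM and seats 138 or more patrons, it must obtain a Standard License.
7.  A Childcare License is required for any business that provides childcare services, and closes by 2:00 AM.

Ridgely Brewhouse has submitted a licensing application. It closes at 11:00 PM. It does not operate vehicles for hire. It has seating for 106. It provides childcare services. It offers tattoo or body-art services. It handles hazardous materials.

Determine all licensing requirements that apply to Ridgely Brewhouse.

Annual Certificate, Childcare License, Standard Permit

1. provides childcare services → Standard Permit required.
2. offers tattoo or body-art services; closes 11:00 PM, at/before midnight → Body Art Certificate not required.
3. seating 106 < 116; closes 11:00 PM, after 9:00 PM → Compliance Certificate not required.
4. closes 11:00 PM, after 10:00 PM → Annual Certificate required.
5. does not operate vehicles for hire → Commercial Permit not required.
6. closes 11:00 PM, after 5:00 PM; seating 106 < 138 → Standard License not required.
7. provides childcare services; closes 11:00 PM, at/before 2:00 AM → Childcare License required.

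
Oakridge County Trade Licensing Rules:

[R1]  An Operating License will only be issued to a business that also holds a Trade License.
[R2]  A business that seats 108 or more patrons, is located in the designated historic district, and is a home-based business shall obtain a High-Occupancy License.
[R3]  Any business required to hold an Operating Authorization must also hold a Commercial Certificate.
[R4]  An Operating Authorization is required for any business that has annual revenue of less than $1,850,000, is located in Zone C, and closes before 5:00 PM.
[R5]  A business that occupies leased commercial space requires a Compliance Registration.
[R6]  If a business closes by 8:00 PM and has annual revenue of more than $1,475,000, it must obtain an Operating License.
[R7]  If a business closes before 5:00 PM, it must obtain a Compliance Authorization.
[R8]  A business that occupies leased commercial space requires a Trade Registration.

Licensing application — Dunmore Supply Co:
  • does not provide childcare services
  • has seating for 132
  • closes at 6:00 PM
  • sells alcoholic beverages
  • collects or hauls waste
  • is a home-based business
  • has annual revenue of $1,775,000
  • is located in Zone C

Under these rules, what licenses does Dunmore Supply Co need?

[R1] Operating License is required → Trade License also required.
[R2] seating 132 ≥ 108; is located in Zone C (not: is located in the designated historic district); is a home-based business → High-Occupancy License not required.
[R3] Operating Authorization is not required → no effect.
[R4] revenue $1,775,000 < $1,850,000; is located in Zone C; closes 6:00 PM, after 5:00 PM → Operating Authorization not required.
[R5] is a home-based business (not: occupies leased commercial space) → Compliance Registration not required.
[R6] closes 6:00 PM, at/before 8:00 PM; revenue $1,775,000 > $1,475,000 → Operating License required.
[R7] closes 6:00 PM, after 5:00 PM → Compliance Authorization not required.
[R8] is a home-based business (not: occupies leased commercial space) → Trade Registration not required.

Operating License, Trade License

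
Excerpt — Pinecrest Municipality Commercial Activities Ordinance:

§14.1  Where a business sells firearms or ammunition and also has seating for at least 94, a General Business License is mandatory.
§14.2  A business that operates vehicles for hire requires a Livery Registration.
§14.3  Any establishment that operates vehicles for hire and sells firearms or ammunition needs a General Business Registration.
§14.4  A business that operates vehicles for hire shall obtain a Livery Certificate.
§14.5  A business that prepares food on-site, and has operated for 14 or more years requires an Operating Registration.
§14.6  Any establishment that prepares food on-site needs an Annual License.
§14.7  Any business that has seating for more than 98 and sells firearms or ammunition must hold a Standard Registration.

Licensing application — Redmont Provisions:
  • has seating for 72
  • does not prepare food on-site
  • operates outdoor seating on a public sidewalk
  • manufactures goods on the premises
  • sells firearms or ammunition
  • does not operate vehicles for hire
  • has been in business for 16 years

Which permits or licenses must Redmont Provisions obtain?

None

§14.1 sells firearms or ammunition; seating 72 < 94 → General Business License not required.
§14.2 does not operate vehicles for hire → Livery Registration not required.
§14.3 does not operate vehicles for hire; sells firearms or ammunition → General Business Registration not required.
§14.4 does not operate vehicles for hire → Livery Certificate not required.
§14.5 does not prepare food on-site; years in business 16 ≥ 14 → Operating Registration not required.
§14.6 does not prepare food on-site → Annual License not required.
§14.7 seating 72 ≤ 98; sells firearms or ammunition → Standard Registration not required.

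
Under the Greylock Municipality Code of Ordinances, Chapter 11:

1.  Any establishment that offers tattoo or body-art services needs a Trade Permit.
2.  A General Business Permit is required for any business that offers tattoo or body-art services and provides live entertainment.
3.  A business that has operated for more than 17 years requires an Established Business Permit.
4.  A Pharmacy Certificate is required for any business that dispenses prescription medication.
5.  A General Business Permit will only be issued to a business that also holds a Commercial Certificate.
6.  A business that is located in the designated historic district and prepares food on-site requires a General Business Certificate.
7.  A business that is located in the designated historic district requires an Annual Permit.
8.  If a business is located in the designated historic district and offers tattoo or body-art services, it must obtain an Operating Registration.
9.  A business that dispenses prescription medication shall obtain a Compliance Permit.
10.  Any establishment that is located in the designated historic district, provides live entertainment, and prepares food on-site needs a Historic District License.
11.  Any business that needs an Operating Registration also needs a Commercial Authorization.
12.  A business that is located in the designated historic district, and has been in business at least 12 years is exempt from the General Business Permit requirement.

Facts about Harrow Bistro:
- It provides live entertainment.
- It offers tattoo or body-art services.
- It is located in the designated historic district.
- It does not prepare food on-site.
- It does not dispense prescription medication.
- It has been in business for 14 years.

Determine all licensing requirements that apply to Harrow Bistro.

Annual Permit, Commercial Authorization, Operating Registration, Trade Permit

1. offers tattoo or body-art services → Trade Permit required.
2. offers tattoo or body-art services; provides live entertainment → General Business Permit required.
3. years in business 14 ≤ 17 → Established Business Permit not required.
4. does not dispense prescription medication → Pharmacy Certificate not required.
5. General Business Permit is not required → no effect.
6. is located in the designated historic district; does not prepare food on-site → General Business Certificate not required.
7. is located in the designated historic district → Annual Permit required.
8. is located in the designated historic district; offers tattoo or body-art services → Operating Registration required.
9. does not dispense prescription medication → Compliance Permit not required.
10. is located in the designated historic district; provides live entertainment; does not prepare food on-site → Historic District License not required.
11. Operating Registration is required → Commercial Authorization also required.
12. is located in the designated historic district; years in business 14 ≥ 12 → exempt from General Business Permit.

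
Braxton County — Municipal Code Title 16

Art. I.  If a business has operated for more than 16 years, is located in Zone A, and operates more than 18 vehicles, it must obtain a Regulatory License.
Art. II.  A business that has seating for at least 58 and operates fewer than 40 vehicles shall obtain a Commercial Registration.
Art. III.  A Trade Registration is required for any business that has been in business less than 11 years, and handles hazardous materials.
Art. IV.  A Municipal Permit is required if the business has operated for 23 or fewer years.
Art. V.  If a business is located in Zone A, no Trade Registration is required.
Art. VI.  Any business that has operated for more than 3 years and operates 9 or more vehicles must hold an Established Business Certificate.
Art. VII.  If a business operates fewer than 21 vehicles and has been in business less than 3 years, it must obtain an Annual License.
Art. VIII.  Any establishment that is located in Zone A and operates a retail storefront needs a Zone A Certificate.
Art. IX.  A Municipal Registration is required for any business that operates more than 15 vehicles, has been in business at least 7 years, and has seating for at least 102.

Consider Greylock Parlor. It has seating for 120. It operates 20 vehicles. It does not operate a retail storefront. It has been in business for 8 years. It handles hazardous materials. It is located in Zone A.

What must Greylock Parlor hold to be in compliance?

Art. I. years in business 8 ≤ 16; is located in Zone A; vehicles 20 > 18 → Regulatory License not required.
Art. II. seating 120 ≥ 58; vehicles 20 < 40 → Commercial Registration required.
Art. III. years in business 8 < 11; handles hazardous materials → Trade Registration required.
Art. IV. years in business 8 ≤ 23 → Municipal Permit required.
Art. V. is located in Zone A → exempt from Trade Registration.
Art. VI. years in business 8 > 3; vehicles 20 ≥ 9 → Established Business Certificate required.
Art. VII. vehicles 20 < 21; years in business 8 ≥ 3 → Annual License not required.
Art. VIII. is located in Zone A; does not operate a retail storefront → Zone A Certificate not required.
Art. IX. vehicles 20 > 15; years in business 8 ≥ 7; seating 120 ≥ 102 → Municipal Registration required.

Commercial Registration, Established Business Certificate, Municipal Permit, Municipal Registration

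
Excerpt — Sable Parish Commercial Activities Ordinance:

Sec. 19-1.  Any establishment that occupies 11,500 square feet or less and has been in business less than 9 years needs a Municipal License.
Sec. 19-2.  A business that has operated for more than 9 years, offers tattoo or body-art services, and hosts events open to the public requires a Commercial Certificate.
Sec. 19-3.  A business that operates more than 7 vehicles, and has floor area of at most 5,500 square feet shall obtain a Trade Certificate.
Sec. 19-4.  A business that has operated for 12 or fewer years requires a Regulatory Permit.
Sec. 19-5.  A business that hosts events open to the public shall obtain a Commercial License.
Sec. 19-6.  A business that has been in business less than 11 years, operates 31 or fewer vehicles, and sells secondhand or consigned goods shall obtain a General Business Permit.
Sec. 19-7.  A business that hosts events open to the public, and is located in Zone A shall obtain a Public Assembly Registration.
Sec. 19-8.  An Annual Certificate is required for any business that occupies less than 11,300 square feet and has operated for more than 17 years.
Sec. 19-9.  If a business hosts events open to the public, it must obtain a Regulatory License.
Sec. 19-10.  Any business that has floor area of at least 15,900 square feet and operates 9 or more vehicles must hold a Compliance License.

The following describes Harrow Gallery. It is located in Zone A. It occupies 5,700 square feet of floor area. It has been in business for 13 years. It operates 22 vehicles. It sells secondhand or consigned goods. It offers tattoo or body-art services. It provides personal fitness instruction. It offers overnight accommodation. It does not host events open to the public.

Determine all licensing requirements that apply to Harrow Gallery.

Sec. 19-1. floor area 5,700 square feet ≤ 11,500 square feet; years in business 13 ≥ 9 → Municipal License not required.
Sec. 19-2. years in business 13 > 9; offers tattoo or body-art services; does not host events open to the public → Commercial Certificate not required.
Sec. 19-3. vehicles 22 > 7; floor area 5,700 square feet > 5,500 square feet → Trade Certificate not required.
Sec. 19-4. years in business 13 > 12 → Regulatory Permit not required.
Sec. 19-5. does not host events open to the public → Commercial License not required.
Sec. 19-6. years in business 13 ≥ 11; vehicles 22 ≤ 31; sells secondhand or consigned goods → General Business Permit not required.
Sec. 19-7. does not host events open to the public; is located in Zone A → Public Assembly Registration not required.
Sec. 19-8. floor area 5,700 square feet < 11,300 square feet; years in business 13 ≤ 17 → Annual Certificate not required.
Sec. 19-9. does not host events open to the public → Regulatory License not required.
Sec. 19-10. floor area 5,700 square feet < 15,900 square feet; vehicles 22 ≥ 9 → Compliance License not required.

None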